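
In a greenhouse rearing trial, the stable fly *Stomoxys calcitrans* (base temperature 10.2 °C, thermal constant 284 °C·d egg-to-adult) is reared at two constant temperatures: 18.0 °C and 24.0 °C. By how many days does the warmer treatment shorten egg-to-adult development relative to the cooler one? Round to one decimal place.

At 18.0 °C: 284 / (18.0 − 10.2) = 284 / 7.8 = 36.410 d.
At 24.0 °C: 284 / (24.0 − 10.2) = 284 / 13.8 = 20.580 d.
Difference = |36.410 − 20.580| = 15.831 ≈ 15.8 days.

15.8 days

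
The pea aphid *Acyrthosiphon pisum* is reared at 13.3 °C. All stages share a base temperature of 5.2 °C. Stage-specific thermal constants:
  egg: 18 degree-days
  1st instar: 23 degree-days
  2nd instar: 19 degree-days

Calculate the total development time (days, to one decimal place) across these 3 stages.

Daily accumulation at 13.3 °C = 13.3 − 5.2 = 8.1 DD/day.
Total K = 18 + 23 + 19 = 60 DD.
Total duration = 60 / 8.1 = 7.407 ≈ 7.4 days.

7.4 days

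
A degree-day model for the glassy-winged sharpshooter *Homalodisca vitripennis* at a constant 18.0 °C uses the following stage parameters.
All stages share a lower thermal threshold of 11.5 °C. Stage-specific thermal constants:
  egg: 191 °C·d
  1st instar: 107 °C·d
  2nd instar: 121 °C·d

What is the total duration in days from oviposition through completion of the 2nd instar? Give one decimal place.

64.5 days

Daily accumulation at 18.0 °C = 18.0 − 11.5 = 6.5 DD/day.
Total K = 191 + 107 + 121 = 419 DD.
Total duration = 419 / 6.5 = 64.462 ≈ 64.5 days.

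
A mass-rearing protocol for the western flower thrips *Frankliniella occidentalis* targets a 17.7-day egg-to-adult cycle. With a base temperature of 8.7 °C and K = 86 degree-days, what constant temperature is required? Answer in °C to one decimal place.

Required daily accumulation = 86 / 17.7 = 4.859 DD/day.
T = T_base + 4.859 = 8.7 + 4.859 = 13.559 ≈ 13.6 °C.

13.6 °C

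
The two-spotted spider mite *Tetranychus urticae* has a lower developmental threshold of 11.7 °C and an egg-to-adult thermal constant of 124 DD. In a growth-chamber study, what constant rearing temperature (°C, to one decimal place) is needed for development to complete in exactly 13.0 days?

21.2 °C

Required daily accumulation = 124 / 13.0 = 9.538 DD/day.
T = T_base + 9.538 = 11.7 + 9.538 = 21.238 ≈ 21.2 °C.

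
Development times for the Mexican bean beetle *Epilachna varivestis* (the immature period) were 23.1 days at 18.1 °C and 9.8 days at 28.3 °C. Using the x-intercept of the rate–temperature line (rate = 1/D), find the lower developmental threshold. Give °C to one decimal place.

Equal thermal constants: D₁(T₁ − T_b) = D₂(T₂ − T_b).
23.1·(18.1 − T_b) = 9.8·(28.3 − T_b)
T_b = (23.1·18.1 − 9.8·28.3) / (23.1 − 9.8) = 140.77 / 13.3 = 10.584 °C ≈ 10.6 °C.

10.6 °C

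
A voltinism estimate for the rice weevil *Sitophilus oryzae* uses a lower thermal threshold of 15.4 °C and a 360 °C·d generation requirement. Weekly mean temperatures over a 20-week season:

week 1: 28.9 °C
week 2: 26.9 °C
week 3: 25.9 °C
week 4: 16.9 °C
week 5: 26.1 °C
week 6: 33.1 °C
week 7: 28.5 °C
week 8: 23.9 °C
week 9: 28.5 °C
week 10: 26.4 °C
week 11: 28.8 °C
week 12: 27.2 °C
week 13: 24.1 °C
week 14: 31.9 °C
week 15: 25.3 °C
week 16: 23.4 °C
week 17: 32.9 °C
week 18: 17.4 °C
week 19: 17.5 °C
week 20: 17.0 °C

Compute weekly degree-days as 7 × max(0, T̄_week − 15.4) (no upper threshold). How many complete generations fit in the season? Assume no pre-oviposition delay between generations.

3 generations

Weekly DD (7 × max(0, T̄ − 15.4)): 94.5, 80.5, 73.5, 10.5, 74.9, 123.9, 91.7, 59.5, 91.7, 77.0, 93.8, 82.6, 60.9, 115.5, 69.3, 56.0, 122.5, 14.0, 14.7, 11.2.
Season total = 1418.2 DD.
Complete generations = ⌊1418.2 / 360⌋ = 3.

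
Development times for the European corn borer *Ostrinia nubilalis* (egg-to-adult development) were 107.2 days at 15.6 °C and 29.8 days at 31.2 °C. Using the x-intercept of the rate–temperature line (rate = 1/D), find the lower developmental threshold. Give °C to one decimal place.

9.6 °C

Equal thermal constants: D₁(T₁ − T_b) = D₂(T₂ − T_b).
107.2·(15.6 − T_b) = 29.8·(31.2 − T_b)
T_b = (107.2·15.6 − 29.8·31.2) / (107.2 − 29.8) = 742.56 / 77.4 = 9.594 °C ≈ 9.6 °C.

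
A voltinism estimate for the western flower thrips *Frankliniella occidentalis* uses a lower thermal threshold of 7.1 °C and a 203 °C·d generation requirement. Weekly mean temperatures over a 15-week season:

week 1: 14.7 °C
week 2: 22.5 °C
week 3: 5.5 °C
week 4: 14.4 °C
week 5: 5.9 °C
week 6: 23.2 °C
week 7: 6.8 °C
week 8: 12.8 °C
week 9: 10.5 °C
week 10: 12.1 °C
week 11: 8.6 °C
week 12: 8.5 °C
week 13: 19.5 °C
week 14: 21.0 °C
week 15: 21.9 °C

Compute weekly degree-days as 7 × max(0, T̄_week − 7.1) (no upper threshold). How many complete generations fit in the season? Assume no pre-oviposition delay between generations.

3 generations

Weekly DD (7 × max(0, T̄ − 7.1)): 53.2, 107.8, 0.0, 51.1, 0.0, 112.7, 0.0, 39.9, 23.8, 35.0, 10.5, 9.8, 86.8, 97.3, 103.6.
Season total = 731.5 DD.
Complete generations = ⌊731.5 / 203⌋ = 3.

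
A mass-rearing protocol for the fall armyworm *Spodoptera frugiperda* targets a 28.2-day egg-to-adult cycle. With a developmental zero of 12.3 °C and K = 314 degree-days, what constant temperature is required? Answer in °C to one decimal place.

Required daily accumulation = 314 / 28.2 = 11.135 DD/day.
T = T_base + 11.135 = 12.3 + 11.135 = 23.435 ≈ 23.4 °C.

23.4 °C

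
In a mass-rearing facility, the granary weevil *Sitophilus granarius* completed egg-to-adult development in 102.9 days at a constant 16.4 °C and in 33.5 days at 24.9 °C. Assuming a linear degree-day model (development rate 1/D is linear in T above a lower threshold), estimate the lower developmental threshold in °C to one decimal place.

12.3 °C

Linear rate model ⇒ the product D·(T − T_b) is constant across temperatures.
102.9·(16.4 − T_b) = 33.5·(24.9 − T_b)
T_b = (102.9·16.4 − 33.5·24.9) / (102.9 − 33.5) = 853.41 / 69.4 = 12.297 °C ≈ 12.3 °C.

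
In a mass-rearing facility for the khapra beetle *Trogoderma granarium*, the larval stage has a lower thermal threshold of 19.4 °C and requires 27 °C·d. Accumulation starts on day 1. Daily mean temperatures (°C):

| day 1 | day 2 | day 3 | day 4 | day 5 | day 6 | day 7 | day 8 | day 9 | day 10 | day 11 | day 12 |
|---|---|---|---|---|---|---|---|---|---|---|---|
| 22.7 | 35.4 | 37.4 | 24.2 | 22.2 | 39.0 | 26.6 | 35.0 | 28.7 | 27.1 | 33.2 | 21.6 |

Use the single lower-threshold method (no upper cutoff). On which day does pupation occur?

Daily DD above 19.4 °C: 3.3, 16.0, 18.0, 4.8, 2.8, 19.6, 7.2, 15.6, 9.3, 7.7, 13.8, 2.2.
Cumulative: 3.3, 19.3, 37.3, 42.1, 44.9, 64.5, 71.7, 87.3, 96.6, 104.3, 118.1, 120.3.
The total first reaches 27 DD on day 3.

day 3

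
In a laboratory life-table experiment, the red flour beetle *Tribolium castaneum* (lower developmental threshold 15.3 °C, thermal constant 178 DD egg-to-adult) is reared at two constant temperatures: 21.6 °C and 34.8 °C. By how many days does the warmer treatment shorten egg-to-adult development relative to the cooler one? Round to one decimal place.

19.1 days

At 21.6 °C: 178 / (21.6 − 15.3) = 178 / 6.3 = 28.254 d.
At 34.8 °C: 178 / (34.8 − 15.3) = 178 / 19.5 = 9.128 d.
Difference = |28.254 − 9.128| = 19.126 ≈ 19.1 days.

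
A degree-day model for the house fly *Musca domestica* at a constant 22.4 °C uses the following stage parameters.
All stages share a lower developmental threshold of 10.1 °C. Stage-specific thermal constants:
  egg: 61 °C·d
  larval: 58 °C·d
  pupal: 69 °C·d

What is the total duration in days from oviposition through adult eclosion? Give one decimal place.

15.3 days

Daily accumulation at 22.4 °C = 22.4 − 10.1 = 12.3 DD/day.
Total K = 61 + 58 + 69 = 188 DD.
Total duration = 188 / 12.3 = 15.285 ≈ 15.3 days.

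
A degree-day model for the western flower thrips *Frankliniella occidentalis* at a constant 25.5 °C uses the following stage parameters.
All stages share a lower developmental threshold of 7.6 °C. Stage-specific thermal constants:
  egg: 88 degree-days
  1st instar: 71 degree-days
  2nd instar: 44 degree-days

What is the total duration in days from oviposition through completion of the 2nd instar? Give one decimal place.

Daily accumulation at 25.5 °C = 25.5 − 7.6 = 17.9 DD/day.
Total K = 88 + 71 + 44 = 203 DD.
Total duration = 203 / 17.9 = 11.341 ≈ 11.3 days.

11.3 days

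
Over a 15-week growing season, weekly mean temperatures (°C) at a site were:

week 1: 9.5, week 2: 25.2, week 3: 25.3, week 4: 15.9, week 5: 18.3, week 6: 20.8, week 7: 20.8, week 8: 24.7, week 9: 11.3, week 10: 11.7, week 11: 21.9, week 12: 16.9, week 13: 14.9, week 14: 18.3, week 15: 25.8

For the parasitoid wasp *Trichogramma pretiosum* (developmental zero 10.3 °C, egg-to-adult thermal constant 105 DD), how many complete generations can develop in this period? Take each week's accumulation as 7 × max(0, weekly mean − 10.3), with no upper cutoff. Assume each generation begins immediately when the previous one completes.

Weekly DD (7 × max(0, T̄ − 10.3)): 0.0, 104.3, 105.0, 39.2, 56.0, 73.5, 73.5, 100.8, 7.0, 9.8, 81.2, 46.2, 32.2, 56.0, 108.5.
Season total = 893.2 DD.
Complete generations = ⌊893.2 / 105⌋ = 8.

8 generations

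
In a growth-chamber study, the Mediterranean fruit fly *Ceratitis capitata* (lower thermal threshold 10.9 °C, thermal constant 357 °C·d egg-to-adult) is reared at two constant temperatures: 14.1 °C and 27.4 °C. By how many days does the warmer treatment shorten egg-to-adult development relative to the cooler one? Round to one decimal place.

At 14.1 °C: 357 / (14.1 − 10.9) = 357 / 3.2 = 111.563 d.
At 27.4 °C: 357 / (27.4 − 10.9) = 357 / 16.5 = 21.636 d.
Difference = |111.563 − 21.636| = 89.926 ≈ 89.9 days.

89.9 days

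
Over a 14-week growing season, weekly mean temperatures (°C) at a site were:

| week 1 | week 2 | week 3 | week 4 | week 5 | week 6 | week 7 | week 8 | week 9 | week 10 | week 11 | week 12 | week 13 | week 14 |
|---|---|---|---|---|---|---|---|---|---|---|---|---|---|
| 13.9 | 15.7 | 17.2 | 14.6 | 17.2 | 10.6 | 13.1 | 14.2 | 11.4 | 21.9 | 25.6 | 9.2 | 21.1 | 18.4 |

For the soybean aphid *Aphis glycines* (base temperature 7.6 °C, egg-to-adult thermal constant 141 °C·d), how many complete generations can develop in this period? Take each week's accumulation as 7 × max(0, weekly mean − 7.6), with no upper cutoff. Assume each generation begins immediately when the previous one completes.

Weekly DD (7 × max(0, T̄ − 7.6)): 44.1, 56.7, 67.2, 49.0, 67.2, 21.0, 38.5, 46.2, 26.6, 100.1, 126.0, 11.2, 94.5, 75.6.
Season total = 823.9 DD.
Complete generations = ⌊823.9 / 141⌋ = 5.

5 generations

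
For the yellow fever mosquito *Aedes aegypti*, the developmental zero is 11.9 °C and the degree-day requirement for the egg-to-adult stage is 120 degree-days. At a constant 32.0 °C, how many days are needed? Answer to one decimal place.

Daily accumulation = 32.0 − 11.9 = 20.1 DD/day.
Duration = 120 / 20.1 = 5.970 ≈ 6.0 days.

6.0 days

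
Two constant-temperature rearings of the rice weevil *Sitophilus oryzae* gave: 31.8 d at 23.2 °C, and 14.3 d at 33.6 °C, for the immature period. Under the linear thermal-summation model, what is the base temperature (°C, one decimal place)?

14.7 °C

Equal thermal constants: D₁(T₁ − T_b) = D₂(T₂ − T_b).
31.8·(23.2 − T_b) = 14.3·(33.6 − T_b)
T_b = (31.8·23.2 − 14.3·33.6) / (31.8 − 14.3) = 257.28 / 17.5 = 14.702 °C ≈ 14.7 °C.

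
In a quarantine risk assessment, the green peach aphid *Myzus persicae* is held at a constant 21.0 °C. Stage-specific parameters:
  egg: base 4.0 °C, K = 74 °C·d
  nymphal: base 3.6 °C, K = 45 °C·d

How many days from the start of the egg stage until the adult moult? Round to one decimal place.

6.9 days

egg: 74 / (21.0 − 4.0) = 74 / 17.0 = 4.353 d.
nymphal: 45 / (21.0 − 3.6) = 45 / 17.4 = 2.586 d.
Sum = 6.939 ≈ 6.9 days.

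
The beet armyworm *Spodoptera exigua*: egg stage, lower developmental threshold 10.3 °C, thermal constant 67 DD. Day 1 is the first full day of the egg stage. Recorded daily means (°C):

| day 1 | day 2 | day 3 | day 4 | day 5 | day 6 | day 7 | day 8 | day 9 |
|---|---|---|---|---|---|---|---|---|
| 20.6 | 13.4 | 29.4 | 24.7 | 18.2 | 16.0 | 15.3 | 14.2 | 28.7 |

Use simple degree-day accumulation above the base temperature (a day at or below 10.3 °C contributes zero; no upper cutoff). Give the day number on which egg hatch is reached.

Daily DD above 10.3 °C: 10.3, 3.1, 19.1, 14.4, 7.9, 5.7, 5.0, 3.9, 18.4.
Cumulative: 10.3, 13.4, 32.5, 46.9, 54.8, 60.5, 65.5, 69.4, 87.8.
The total first reaches 67 DD on day 8.

day 8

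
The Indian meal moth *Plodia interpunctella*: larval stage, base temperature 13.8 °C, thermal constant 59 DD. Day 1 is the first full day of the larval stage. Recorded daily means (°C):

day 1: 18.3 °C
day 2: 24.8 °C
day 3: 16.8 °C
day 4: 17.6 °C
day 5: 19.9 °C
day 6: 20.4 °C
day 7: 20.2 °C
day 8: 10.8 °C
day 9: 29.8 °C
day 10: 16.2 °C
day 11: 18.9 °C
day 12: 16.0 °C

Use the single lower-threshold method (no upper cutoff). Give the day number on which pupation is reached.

day 10

Daily DD above 13.8 °C: 4.5, 11.0, 3.0, 3.8, 6.1, 6.6, 6.4, 0.0, 16.0, 2.4, 5.1, 2.2.
Cumulative: 4.5, 15.5, 18.5, 22.3, 28.4, 35.0, 41.4, 41.4, 57.4, 59.8, 64.9, 67.1.
The total first reaches 59 DD on day 10.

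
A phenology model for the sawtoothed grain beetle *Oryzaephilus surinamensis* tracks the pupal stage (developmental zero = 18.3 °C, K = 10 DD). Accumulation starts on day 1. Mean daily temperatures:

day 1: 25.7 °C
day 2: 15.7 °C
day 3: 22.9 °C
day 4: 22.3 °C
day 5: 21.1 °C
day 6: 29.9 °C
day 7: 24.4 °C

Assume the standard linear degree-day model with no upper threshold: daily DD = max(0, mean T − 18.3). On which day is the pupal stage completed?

day 3

Daily DD above 18.3 °C: 7.4, 0.0, 4.6, 4.0, 2.8, 11.6, 6.1.
Cumulative: 7.4, 7.4, 12.0, 16.0, 18.8, 30.4, 36.5.
The total first reaches 10 DD on day 3.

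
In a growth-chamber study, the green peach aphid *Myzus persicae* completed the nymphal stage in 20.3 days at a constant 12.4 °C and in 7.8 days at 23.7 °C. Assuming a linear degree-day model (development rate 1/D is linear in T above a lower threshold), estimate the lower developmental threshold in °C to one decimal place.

5.3 °C

Under the model K = D·(T − T_b), so D₁·(T₁ − T_b) = D₂·(T₂ − T_b).
20.3·(12.4 − T_b) = 7.8·(23.7 − T_b)
T_b = (20.3·12.4 − 7.8·23.7) / (20.3 − 7.8) = 66.86 / 12.5 = 5.349 °C ≈ 5.3 °C.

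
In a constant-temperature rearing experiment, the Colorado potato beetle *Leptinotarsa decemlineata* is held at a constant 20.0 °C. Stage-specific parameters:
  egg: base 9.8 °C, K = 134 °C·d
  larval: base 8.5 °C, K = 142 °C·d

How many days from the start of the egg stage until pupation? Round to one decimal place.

25.5 days

egg: 134 / (20.0 − 9.8) = 134 / 10.2 = 13.137 d.
larval: 142 / (20.0 − 8.5) = 142 / 11.5 = 12.348 d.
Sum = 25.485 ≈ 25.5 days.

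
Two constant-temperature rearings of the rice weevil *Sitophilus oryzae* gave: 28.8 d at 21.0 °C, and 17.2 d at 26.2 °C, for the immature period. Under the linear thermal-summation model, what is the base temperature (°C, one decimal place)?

13.3 °C

Under the model K = D·(T − T_b), so D₁·(T₁ − T_b) = D₂·(T₂ − T_b).
28.8·(21.0 − T_b) = 17.2·(26.2 − T_b)
T_b = (28.8·21.0 − 17.2·26.2) / (28.8 − 17.2) = 154.16 / 11.6 = 13.290 °C ≈ 13.3 °C.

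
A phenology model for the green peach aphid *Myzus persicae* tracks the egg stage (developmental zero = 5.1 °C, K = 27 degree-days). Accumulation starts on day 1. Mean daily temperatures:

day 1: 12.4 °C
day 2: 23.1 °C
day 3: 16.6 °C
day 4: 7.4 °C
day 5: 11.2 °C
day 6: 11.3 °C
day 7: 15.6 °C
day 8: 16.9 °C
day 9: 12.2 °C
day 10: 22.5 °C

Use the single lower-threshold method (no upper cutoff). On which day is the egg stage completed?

day 3

Daily DD above 5.1 °C: 7.3, 18.0, 11.5, 2.3, 6.1, 6.2, 10.5, 11.8, 7.1, 17.4.
Cumulative: 7.3, 25.3, 36.8, 39.1, 45.2, 51.4, 61.9, 73.7, 80.8, 98.2.
The total first reaches 27 DD on day 3.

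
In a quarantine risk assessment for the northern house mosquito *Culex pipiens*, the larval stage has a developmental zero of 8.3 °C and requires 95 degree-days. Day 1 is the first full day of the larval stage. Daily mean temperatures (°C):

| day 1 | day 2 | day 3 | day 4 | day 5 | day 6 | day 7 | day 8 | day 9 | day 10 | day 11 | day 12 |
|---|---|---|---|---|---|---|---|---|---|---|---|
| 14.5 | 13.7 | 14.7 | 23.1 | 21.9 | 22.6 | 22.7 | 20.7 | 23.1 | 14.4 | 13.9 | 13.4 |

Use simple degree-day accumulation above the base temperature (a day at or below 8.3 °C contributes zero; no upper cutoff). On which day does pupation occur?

day 9

Daily DD above 8.3 °C: 6.2, 5.4, 6.4, 14.8, 13.6, 14.3, 14.4, 12.4, 14.8, 6.1, 5.6, 5.1.
Cumulative: 6.2, 11.6, 18.0, 32.8, 46.4, 60.7, 75.1, 87.5, 102.3, 108.4, 114.0, 119.1.
The total first reaches 95 DD on day 9.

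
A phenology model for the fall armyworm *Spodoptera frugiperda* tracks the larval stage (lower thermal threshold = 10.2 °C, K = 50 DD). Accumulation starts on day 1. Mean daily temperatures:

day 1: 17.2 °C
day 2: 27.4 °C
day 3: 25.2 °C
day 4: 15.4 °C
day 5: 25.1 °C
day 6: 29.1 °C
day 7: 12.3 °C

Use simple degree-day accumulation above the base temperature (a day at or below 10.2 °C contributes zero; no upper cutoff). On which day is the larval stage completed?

Daily DD above 10.2 °C: 7.0, 17.2, 15.0, 5.2, 14.9, 18.9, 2.1.
Cumulative: 7.0, 24.2, 39.2, 44.4, 59.3, 78.2, 80.3.
The total first reaches 50 DD on day 5.

day 5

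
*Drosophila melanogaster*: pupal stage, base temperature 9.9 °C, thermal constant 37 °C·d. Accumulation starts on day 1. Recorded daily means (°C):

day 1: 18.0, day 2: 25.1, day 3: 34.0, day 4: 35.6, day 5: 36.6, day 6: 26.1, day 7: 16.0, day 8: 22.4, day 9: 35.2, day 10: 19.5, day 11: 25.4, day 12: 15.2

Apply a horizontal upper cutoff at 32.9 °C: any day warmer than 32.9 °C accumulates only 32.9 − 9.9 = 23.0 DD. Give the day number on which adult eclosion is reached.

Daily DD above 9.9 °C (capped at 23.0): 8.1, 15.2, 23.0, 23.0, 23.0, 16.2, 6.1, 12.5, 23.0, 9.6, 15.5, 5.3.
Cumulative: 8.1, 23.3, 46.3, 69.3, 92.3, 108.5, 114.6, 127.1, 150.1, 159.7, 175.2, 180.5.
The total first reaches 37 DD on day 3.

day 3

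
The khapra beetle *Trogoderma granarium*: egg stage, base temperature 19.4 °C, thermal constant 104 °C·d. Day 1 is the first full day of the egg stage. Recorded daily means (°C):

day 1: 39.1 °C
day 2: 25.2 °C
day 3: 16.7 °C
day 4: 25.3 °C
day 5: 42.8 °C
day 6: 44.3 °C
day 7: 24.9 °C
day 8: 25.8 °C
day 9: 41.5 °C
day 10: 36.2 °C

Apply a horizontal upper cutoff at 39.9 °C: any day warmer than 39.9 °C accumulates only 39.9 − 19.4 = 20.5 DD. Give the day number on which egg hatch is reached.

Daily DD above 19.4 °C (capped at 20.5): 19.7, 5.8, 0.0, 5.9, 20.5, 20.5, 5.5, 6.4, 20.5, 16.8.
Cumulative: 19.7, 25.5, 25.5, 31.4, 51.9, 72.4, 77.9, 84.3, 104.8, 121.6.
The total first reaches 104 DD on day 9.

day 9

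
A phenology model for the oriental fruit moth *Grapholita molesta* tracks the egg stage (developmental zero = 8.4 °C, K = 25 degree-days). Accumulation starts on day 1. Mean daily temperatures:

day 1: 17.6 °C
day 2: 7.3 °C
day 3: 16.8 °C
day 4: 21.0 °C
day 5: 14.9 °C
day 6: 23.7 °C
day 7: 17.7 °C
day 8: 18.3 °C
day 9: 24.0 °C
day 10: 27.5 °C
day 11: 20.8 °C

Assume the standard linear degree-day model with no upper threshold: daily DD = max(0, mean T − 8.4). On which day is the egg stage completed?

Daily DD above 8.4 °C: 9.2, 0.0, 8.4, 12.6, 6.5, 15.3, 9.3, 9.9, 15.6, 19.1, 12.4.
Cumulative: 9.2, 9.2, 17.6, 30.2, 36.7, 52.0, 61.3, 71.2, 86.8, 105.9, 118.3.
The total first reaches 25 DD on day 4.

day 4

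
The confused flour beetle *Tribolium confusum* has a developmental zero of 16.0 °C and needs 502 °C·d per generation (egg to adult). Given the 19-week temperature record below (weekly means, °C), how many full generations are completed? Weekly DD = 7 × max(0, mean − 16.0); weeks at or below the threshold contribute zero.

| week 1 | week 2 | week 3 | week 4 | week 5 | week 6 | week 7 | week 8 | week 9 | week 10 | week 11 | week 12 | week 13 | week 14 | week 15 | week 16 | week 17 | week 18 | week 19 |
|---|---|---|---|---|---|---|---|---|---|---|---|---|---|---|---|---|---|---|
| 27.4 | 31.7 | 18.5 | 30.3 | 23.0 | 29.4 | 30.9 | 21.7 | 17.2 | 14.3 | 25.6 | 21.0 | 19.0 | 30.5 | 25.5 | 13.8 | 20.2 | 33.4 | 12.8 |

2 generations

Weekly DD (7 × max(0, T̄ − 16.0)): 79.8, 109.9, 17.5, 100.1, 49.0, 93.8, 104.3, 39.9, 8.4, 0.0, 67.2, 35.0, 21.0, 101.5, 66.5, 0.0, 29.4, 121.8, 0.0.
Season total = 1045.1 DD.
Complete generations = ⌊1045.1 / 502⌋ = 2.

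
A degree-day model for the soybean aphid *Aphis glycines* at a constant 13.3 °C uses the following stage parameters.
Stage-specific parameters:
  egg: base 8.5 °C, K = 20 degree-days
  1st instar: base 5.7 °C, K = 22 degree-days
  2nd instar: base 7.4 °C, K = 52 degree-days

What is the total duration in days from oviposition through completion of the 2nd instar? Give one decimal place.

15.9 days

egg: 20 / (13.3 − 8.5) = 20 / 4.8 = 4.167 d.
1st instar: 22 / (13.3 − 5.7) = 22 / 7.6 = 2.895 d.
2nd instar: 52 / (13.3 − 7.4) = 52 / 5.9 = 8.814 d.
Sum = 15.875 ≈ 15.9 days.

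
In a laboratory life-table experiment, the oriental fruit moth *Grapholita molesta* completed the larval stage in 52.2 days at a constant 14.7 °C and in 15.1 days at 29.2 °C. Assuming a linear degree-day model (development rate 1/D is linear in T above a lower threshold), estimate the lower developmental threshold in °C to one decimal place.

Linear rate model ⇒ the product D·(T − T_b) is constant across temperatures.
52.2·(14.7 − T_b) = 15.1·(29.2 − T_b)
T_b = (52.2·14.7 − 15.1·29.2) / (52.2 − 15.1) = 326.42 / 37.1 = 8.798 °C ≈ 8.8 °C.

8.8 °C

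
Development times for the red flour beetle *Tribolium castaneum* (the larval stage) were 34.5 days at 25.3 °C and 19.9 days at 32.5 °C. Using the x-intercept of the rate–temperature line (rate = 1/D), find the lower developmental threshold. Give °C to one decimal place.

Linear rate model ⇒ the product D·(T − T_b) is constant across temperatures.
34.5·(25.3 − T_b) = 19.9·(32.5 − T_b)
T_b = (34.5·25.3 − 19.9·32.5) / (34.5 − 19.9) = 226.10 / 14.6 = 15.486 °C ≈ 15.5 °C.

15.5 °C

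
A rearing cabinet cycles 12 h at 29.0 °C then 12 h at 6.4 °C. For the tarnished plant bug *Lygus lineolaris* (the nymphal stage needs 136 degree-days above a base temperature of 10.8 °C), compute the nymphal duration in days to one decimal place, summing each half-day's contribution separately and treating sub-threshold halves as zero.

14.9 days

Day half: max(0, 29.0 − 10.8) × 0.5 = 18.2 × 0.5 = 9.10 DD.
Night half: max(0, 6.4 − 10.8) × 0.5 = 0.0 × 0.5 = 0.00 DD.
Per 24 h: 9.10 DD/day.
Duration = 136 / 9.10 = 14.945 ≈ 14.9 days.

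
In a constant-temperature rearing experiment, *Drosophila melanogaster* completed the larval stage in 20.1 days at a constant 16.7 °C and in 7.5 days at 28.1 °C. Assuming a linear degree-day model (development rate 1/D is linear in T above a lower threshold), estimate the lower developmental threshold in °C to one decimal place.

9.9 °C

Equal thermal constants: D₁(T₁ − T_b) = D₂(T₂ − T_b).
20.1·(16.7 − T_b) = 7.5·(28.1 − T_b)
T_b = (20.1·16.7 − 7.5·28.1) / (20.1 − 7.5) = 124.92 / 12.6 = 9.914 °C ≈ 9.9 °C.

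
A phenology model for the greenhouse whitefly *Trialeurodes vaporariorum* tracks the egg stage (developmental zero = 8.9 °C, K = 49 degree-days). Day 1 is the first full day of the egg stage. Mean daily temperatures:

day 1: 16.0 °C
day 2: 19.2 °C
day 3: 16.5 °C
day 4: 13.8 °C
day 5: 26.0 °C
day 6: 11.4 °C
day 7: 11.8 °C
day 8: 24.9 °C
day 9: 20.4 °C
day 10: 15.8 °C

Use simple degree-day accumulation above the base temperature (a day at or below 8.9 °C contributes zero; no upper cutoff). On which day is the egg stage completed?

day 6

Daily DD above 8.9 °C: 7.1, 10.3, 7.6, 4.9, 17.1, 2.5, 2.9, 16.0, 11.5, 6.9.
Cumulative: 7.1, 17.4, 25.0, 29.9, 47.0, 49.5, 52.4, 68.4, 79.9, 86.8.
The total first reaches 49 DD on day 6.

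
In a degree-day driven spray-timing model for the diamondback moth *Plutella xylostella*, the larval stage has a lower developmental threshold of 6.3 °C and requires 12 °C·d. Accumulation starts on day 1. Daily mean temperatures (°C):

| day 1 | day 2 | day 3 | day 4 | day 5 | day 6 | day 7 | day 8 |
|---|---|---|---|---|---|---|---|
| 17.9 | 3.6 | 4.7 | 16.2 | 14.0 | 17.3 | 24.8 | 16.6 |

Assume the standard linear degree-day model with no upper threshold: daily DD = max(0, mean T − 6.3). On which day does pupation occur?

Daily DD above 6.3 °C: 11.6, 0.0, 0.0, 9.9, 7.7, 11.0, 18.5, 10.3.
Cumulative: 11.6, 11.6, 11.6, 21.5, 29.2, 40.2, 58.7, 69.0.
The total first reaches 12 DD on day 4.

day 4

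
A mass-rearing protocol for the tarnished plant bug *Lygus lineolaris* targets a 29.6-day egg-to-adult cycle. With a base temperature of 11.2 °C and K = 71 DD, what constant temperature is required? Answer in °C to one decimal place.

13.6 °C

Required daily accumulation = 71 / 29.6 = 2.399 DD/day.
T = T_base + 2.399 = 11.2 + 2.399 = 13.599 ≈ 13.6 °C.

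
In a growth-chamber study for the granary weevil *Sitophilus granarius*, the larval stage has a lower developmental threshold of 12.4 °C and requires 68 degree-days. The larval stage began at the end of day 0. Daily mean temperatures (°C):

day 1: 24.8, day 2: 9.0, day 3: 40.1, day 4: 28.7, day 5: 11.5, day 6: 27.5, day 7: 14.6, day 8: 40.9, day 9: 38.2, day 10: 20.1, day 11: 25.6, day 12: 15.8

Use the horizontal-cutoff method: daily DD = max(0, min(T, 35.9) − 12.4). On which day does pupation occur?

Daily DD above 12.4 °C (capped at 23.5): 12.4, 0.0, 23.5, 16.3, 0.0, 15.1, 2.2, 23.5, 23.5, 7.7, 13.2, 3.4.
Cumulative: 12.4, 12.4, 35.9, 52.2, 52.2, 67.3, 69.5, 93.0, 116.5, 124.2, 137.4, 140.8.
The total first reaches 68 DD on day 7.

day 7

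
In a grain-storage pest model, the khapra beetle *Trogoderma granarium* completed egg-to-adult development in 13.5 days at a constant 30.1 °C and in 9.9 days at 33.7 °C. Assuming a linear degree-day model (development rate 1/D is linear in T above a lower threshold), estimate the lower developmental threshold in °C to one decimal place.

20.2 °C

Under the model K = D·(T − T_b), so D₁·(T₁ − T_b) = D₂·(T₂ − T_b).
13.5·(30.1 − T_b) = 9.9·(33.7 − T_b)
T_b = (13.5·30.1 − 9.9·33.7) / (13.5 − 9.9) = 72.72 / 3.6 = 20.200 °C ≈ 20.2 °C.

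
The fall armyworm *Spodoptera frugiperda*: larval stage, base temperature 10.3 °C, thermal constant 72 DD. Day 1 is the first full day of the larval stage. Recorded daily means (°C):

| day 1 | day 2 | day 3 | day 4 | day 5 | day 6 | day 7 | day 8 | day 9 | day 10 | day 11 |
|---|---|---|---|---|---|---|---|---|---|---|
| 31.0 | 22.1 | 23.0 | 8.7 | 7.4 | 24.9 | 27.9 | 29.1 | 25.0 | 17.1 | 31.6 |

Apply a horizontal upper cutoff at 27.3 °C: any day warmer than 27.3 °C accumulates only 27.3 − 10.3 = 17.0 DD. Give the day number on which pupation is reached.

day 7

Daily DD above 10.3 °C (capped at 17.0): 17.0, 11.8, 12.7, 0.0, 0.0, 14.6, 17.0, 17.0, 14.7, 6.8, 17.0.
Cumulative: 17.0, 28.8, 41.5, 41.5, 41.5, 56.1, 73.1, 90.1, 104.8, 111.6, 128.6.
The total first reaches 72 DD on day 7.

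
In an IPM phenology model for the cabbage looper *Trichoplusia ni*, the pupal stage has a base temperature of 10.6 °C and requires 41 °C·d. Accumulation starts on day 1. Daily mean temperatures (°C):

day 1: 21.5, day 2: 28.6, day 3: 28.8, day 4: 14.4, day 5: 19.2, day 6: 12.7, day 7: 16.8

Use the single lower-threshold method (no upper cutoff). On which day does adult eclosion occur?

day 3

Daily DD above 10.6 °C: 10.9, 18.0, 18.2, 3.8, 8.6, 2.1, 6.2.
Cumulative: 10.9, 28.9, 47.1, 50.9, 59.5, 61.6, 67.8.
The total first reaches 41 DD on day 3.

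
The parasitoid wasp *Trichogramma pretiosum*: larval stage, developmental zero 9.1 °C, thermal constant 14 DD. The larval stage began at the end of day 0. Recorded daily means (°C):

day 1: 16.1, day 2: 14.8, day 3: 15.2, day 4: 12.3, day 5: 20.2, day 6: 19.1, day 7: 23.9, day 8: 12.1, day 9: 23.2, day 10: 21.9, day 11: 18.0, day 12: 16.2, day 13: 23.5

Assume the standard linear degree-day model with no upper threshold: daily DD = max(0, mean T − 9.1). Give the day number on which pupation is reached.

Daily DD above 9.1 °C: 7.0, 5.7, 6.1, 3.2, 11.1, 10.0, 14.8, 3.0, 14.1, 12.8, 8.9, 7.1, 14.4.
Cumulative: 7.0, 12.7, 18.8, 22.0, 33.1, 43.1, 57.9, 60.9, 75.0, 87.8, 96.7, 103.8, 118.2.
The total first reaches 14 DD on day 3.

day 3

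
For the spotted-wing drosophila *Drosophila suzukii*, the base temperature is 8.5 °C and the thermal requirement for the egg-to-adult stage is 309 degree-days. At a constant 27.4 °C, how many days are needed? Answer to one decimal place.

Daily accumulation = 27.4 − 8.5 = 18.9 DD/day.
Duration = 309 / 18.9 = 16.349 ≈ 16.3 days.

16.3 days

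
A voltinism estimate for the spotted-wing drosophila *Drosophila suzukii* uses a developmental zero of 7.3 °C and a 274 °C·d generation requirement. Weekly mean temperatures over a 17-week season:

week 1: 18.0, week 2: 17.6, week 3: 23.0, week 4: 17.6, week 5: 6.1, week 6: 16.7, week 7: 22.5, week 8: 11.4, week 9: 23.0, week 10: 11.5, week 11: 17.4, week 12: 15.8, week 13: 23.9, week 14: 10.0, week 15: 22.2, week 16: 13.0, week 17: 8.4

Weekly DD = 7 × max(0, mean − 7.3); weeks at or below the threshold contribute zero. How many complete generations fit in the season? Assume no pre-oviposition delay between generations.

Weekly DD (7 × max(0, T̄ − 7.3)): 74.9, 72.1, 109.9, 72.1, 0.0, 65.8, 106.4, 28.7, 109.9, 29.4, 70.7, 59.5, 116.2, 18.9, 104.3, 39.9, 7.7.
Season total = 1086.4 DD.
Complete generations = ⌊1086.4 / 274⌋ = 3.

3 generations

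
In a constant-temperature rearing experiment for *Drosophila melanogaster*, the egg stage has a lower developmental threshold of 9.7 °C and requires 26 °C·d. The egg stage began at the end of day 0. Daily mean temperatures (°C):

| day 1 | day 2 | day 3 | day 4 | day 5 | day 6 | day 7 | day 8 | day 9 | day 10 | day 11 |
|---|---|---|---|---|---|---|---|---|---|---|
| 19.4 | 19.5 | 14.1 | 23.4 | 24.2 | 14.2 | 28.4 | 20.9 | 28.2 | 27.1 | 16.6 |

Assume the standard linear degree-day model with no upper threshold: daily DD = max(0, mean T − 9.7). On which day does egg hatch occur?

Daily DD above 9.7 °C: 9.7, 9.8, 4.4, 13.7, 14.5, 4.5, 18.7, 11.2, 18.5, 17.4, 6.9.
Cumulative: 9.7, 19.5, 23.9, 37.6, 52.1, 56.6, 75.3, 86.5, 105.0, 122.4, 129.3.
The total first reaches 26 DD on day 4.

day 4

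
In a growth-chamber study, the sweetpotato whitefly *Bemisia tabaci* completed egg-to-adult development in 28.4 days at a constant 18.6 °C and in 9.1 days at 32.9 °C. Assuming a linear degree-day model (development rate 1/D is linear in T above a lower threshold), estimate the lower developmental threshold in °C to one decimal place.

11.9 °C

Linear rate model ⇒ the product D·(T − T_b) is constant across temperatures.
28.4·(18.6 − T_b) = 9.1·(32.9 − T_b)
T_b = (28.4·18.6 − 9.1·32.9) / (28.4 − 9.1) = 228.85 / 19.3 = 11.858 °C ≈ 11.9 °C.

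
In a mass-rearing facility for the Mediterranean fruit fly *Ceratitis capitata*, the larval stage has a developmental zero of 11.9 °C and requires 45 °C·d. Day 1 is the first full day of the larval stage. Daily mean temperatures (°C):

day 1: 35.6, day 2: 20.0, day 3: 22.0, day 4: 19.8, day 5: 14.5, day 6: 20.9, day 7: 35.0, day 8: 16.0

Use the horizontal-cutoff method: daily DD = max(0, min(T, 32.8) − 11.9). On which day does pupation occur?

Daily DD above 11.9 °C (capped at 20.9): 20.9, 8.1, 10.1, 7.9, 2.6, 9.0, 20.9, 4.1.
Cumulative: 20.9, 29.0, 39.1, 47.0, 49.6, 58.6, 79.5, 83.6.
The total first reaches 45 DD on day 4.

day 4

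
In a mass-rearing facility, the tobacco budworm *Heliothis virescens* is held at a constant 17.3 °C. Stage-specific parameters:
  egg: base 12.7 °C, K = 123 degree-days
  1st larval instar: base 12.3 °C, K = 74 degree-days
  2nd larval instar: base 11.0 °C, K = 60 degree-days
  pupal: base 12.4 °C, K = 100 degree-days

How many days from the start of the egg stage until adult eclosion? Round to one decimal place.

71.5 days

egg: 123 / (17.3 − 12.7) = 123 / 4.6 = 26.739 d.
1st larval instar: 74 / (17.3 − 12.3) = 74 / 5.0 = 14.800 d.
2nd larval instar: 60 / (17.3 − 11.0) = 60 / 6.3 = 9.524 d.
pupal: 100 / (17.3 − 12.4) = 100 / 4.9 = 20.408 d.
Sum = 71.471 ≈ 71.5 days.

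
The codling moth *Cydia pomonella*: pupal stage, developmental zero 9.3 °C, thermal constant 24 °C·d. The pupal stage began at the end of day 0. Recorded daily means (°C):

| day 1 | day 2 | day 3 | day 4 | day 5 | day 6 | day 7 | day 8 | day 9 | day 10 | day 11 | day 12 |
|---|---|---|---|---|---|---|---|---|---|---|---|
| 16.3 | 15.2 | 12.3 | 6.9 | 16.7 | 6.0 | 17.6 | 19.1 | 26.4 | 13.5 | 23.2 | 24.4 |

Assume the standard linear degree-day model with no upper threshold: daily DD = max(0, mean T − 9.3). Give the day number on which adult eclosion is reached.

Daily DD above 9.3 °C: 7.0, 5.9, 3.0, 0.0, 7.4, 0.0, 8.3, 9.8, 17.1, 4.2, 13.9, 15.1.
Cumulative: 7.0, 12.9, 15.9, 15.9, 23.3, 23.3, 31.6, 41.4, 58.5, 62.7, 76.6, 91.7.
The total first reaches 24 DD on day 7.

day 7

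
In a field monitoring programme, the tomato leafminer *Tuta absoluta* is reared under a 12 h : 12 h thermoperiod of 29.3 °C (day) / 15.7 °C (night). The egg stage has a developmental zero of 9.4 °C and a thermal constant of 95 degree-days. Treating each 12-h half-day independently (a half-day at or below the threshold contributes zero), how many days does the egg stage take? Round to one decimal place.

Day half: max(0, 29.3 − 9.4) × 0.5 = 19.9 × 0.5 = 9.95 DD.
Night half: max(0, 15.7 − 9.4) × 0.5 = 6.3 × 0.5 = 3.15 DD.
Per 24 h: 13.10 DD/day.
Duration = 95 / 13.10 = 7.252 ≈ 7.3 days.

7.3 days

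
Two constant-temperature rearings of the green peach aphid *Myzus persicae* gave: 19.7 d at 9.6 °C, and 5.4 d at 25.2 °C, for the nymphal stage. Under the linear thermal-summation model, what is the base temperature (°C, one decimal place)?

3.7 °C

Linear rate model ⇒ the product D·(T − T_b) is constant across temperatures.
19.7·(9.6 − T_b) = 5.4·(25.2 − T_b)
T_b = (19.7·9.6 − 5.4·25.2) / (19.7 − 5.4) = 53.04 / 14.3 = 3.709 °C ≈ 3.7 °C.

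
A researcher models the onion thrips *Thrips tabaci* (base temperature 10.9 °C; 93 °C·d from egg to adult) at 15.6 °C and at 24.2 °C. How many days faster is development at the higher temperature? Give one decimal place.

12.8 days

At 15.6 °C: 93 / (15.6 − 10.9) = 93 / 4.7 = 19.787 d.
At 24.2 °C: 93 / (24.2 − 10.9) = 93 / 13.3 = 6.992 d.
Difference = |19.787 − 6.992| = 12.795 ≈ 12.8 days.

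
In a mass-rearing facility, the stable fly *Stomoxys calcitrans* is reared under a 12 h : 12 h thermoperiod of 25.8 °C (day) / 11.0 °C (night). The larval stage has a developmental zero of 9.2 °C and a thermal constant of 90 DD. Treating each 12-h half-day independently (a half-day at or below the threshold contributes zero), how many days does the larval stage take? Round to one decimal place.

Day half: max(0, 25.8 − 9.2) × 0.5 = 16.6 × 0.5 = 8.30 DD.
Night half: max(0, 11.0 − 9.2) × 0.5 = 1.8 × 0.5 = 0.90 DD.
Per 24 h: 9.20 DD/day.
Duration = 90 / 9.20 = 9.783 ≈ 9.8 days.

9.8 days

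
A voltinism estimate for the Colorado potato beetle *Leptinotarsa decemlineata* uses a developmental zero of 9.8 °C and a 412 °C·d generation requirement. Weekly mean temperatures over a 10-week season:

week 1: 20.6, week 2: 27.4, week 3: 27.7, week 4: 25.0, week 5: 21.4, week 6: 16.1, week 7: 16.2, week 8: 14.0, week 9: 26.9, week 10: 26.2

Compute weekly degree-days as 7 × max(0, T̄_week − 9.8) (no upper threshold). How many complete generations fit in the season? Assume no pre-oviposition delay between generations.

Weekly DD (7 × max(0, T̄ − 9.8)): 75.6, 123.2, 125.3, 106.4, 81.2, 44.1, 44.8, 29.4, 119.7, 114.8.
Season total = 864.5 DD.
Complete generations = ⌊864.5 / 412⌋ = 2.

2 generations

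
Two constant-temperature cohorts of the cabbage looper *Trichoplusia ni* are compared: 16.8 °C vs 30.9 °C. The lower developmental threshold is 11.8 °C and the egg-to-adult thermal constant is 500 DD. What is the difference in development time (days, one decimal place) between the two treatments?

At 16.8 °C: 500 / (16.8 − 11.8) = 500 / 5.0 = 100.000 d.
At 30.9 °C: 500 / (30.9 − 11.8) = 500 / 19.1 = 26.178 d.
Difference = |100.000 − 26.178| = 73.822 ≈ 73.8 days.

73.8 days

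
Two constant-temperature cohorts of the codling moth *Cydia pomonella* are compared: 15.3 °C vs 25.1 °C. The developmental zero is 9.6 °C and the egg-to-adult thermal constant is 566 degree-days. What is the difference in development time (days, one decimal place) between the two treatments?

At 15.3 °C: 566 / (15.3 − 9.6) = 566 / 5.7 = 99.298 d.
At 25.1 °C: 566 / (25.1 − 9.6) = 566 / 15.5 = 36.516 d.
Difference = |99.298 − 36.516| = 62.782 ≈ 62.8 days.

62.8 days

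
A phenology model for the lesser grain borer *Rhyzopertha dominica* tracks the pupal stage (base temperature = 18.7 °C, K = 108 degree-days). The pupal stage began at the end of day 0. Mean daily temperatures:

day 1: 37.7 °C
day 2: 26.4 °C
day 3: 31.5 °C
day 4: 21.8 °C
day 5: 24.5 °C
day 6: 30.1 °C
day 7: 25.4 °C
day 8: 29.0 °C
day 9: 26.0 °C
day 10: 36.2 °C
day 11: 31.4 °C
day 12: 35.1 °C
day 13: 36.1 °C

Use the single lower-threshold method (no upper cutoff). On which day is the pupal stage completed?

Daily DD above 18.7 °C: 19.0, 7.7, 12.8, 3.1, 5.8, 11.4, 6.7, 10.3, 7.3, 17.5, 12.7, 16.4, 17.4.
Cumulative: 19.0, 26.7, 39.5, 42.6, 48.4, 59.8, 66.5, 76.8, 84.1, 101.6, 114.3, 130.7, 148.1.
The total first reaches 108 DD on day 11.

day 11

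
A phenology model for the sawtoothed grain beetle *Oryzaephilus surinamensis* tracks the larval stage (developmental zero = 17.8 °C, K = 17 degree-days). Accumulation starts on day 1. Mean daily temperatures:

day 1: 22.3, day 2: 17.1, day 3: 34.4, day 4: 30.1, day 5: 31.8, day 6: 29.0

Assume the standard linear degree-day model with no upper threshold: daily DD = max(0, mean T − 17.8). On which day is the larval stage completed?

day 3

Daily DD above 17.8 °C: 4.5, 0.0, 16.6, 12.3, 14.0, 11.2.
Cumulative: 4.5, 4.5, 21.1, 33.4, 47.4, 58.6.
The total first reaches 17 DD on day 3.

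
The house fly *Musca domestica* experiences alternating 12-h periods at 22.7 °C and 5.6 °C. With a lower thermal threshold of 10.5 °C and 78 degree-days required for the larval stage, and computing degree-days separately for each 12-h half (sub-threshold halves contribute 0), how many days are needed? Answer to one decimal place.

12.8 days

Day half: max(0, 22.7 − 10.5) × 0.5 = 12.2 × 0.5 = 6.10 DD.
Night half: max(0, 5.6 − 10.5) × 0.5 = 0.0 × 0.5 = 0.00 DD.
Per 24 h: 6.10 DD/day.
Duration = 78 / 6.10 = 12.787 ≈ 12.8 days.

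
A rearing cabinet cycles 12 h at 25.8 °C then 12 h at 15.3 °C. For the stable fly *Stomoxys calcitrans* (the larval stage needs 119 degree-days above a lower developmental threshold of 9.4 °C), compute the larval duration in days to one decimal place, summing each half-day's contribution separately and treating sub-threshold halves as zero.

10.7 days

Day half: max(0, 25.8 − 9.4) × 0.5 = 16.4 × 0.5 = 8.20 DD.
Night half: max(0, 15.3 − 9.4) × 0.5 = 5.9 × 0.5 = 2.95 DD.
Per 24 h: 11.15 DD/day.
Duration = 119 / 11.15 = 10.673 ≈ 10.7 days.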